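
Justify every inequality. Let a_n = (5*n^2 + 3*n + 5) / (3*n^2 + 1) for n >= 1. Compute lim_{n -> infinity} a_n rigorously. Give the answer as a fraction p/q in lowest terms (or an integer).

Divide numerator and denominator by n^2, the highest power:
numerator / n^2 = 5 + 3/n + 5/n^2
denominator / n^2 = 3 + n^(-2)
As n -> infinity, all terms of the form c/n^k (k >= 1) tend to 0.
So numerator / n^2 -> 5 and denominator / n^2 -> 3.
Therefore lim a_n = 5/3.

5/3


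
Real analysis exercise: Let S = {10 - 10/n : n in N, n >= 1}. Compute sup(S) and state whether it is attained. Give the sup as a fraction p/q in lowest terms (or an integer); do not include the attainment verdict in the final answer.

Analysis:
- Values: 0, 5, 20/3, 15/2, ... strictly increasing.
- Minimum is 0 (n=1); inf = 0 (attained).
- 10 - 10/n -> 10 from below; sup = 10, not attained.
Conclusion: sup(S) = 10, not attained in S.

10


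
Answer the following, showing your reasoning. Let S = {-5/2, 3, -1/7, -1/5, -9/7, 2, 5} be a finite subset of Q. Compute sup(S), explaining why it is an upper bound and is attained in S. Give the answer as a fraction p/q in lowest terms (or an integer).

S is finite, so sup(S) = max(S).
Sorted decreasing:
5, 3, 2, -1/7, -1/5, -9/7, -5/2
The extremum is 5.
For every x in S, x <= 5. And 5 is in S, so it is attained.
Therefore sup(S) = 5.

5


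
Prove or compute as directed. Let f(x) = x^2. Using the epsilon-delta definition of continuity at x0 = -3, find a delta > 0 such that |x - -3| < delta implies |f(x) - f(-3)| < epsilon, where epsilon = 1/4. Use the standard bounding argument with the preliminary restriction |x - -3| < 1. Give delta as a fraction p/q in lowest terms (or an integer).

Factor: |x^2 - (-3)^2| = |x - -3| * |x + -3|.
Impose |x - -3| < 1 first. Then |x + -3| = |(x - -3) + 2*(-3)| <= |x - -3| + 2*|-3| < 1 + 6 = 7.
So |x^2 - (-3)^2| < delta * 7.
We need delta * 7 <= 1/4, i.e. delta <= 1/4/7 = 1/28.
Since 1/28 < 1, this is tighter than 1; take delta = 1/28.
So delta = 1/28 works.

1/28


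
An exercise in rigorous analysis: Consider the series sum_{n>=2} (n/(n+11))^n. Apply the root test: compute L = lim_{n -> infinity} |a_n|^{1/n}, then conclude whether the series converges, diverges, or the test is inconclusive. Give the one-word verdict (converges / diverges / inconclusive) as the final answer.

Let a_n denote the general term. Form |a_n|^(1/n) and simplify:
|a_n|^(1/n) = n/(n + 11)
Take the limit as n -> infinity: L = 1.
Since L = 1, the root test is inconclusive. (In fact a_n = (n/(n+11))^n -> e^(-11) != 0, so the nth-term test shows divergence; but the root test itself gives no conclusion.)

inconclusive


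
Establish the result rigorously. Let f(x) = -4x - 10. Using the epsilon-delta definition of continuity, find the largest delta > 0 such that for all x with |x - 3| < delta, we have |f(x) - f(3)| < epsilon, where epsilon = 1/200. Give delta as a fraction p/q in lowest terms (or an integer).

We compute f(3) = -4*(3) - 10 = -22.
|f(x) - f(3)| = |-4x - 10 - (-22)| = |-4(x - 3)| = 4|x - 3|.
We need 4|x - 3| < 1/200, i.e. |x - 3| < 1/200 / 4 = 1/800.
So any delta <= 1/800 works. Conversely, if delta > 1/800, then x = 3 + 1/800 satisfies |x - 3| = 1/800 < delta but |f(x) - f(3)| = 4 * 1/800 = 1/200, which is not < 1/200; so no larger delta works.
Hence the largest such delta is 1/800.

1/800


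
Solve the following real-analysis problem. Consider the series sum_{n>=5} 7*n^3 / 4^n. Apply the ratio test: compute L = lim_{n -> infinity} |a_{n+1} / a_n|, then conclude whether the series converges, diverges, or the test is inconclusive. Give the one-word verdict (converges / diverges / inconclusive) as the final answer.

Let a_n denote the general term. Form the ratio a_{n+1}/a_n and simplify:
a_{n+1}/a_n = (n + 1)^3/(4*n^3)
Take the limit as n -> infinity: L = 1/4.
Since L = 1/4 < 1, the ratio test implies the series converges.

converges


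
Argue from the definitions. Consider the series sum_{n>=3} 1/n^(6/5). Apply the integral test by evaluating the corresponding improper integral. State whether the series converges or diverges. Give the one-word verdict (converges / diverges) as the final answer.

Let f(x) = x^(-6/5). Then f is positive, continuous, and decreasing on [3, infinity), so the integral test applies.
Compute the improper integral int_{3}^infinity f(x) dx:
  antiderivative F(x) = -5/x^(1/5).
  As x -> infinity, F(x) -> 0 (since p = 6/5 > 1).
  So int = F(infinity) - F(3) = 0 - (-5*3^(4/5)/3) = 5*3^(4/5)/3.
  Finite, so by the integral test, the series converges.

converges


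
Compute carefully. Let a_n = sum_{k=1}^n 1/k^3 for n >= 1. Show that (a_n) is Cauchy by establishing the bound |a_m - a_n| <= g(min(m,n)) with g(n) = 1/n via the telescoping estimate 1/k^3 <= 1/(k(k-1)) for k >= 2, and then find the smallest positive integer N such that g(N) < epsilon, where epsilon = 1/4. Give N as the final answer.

For m > n >= 1: |a_m - a_n| = sum_{k=n+1}^m 1/k^3.
Use 1/k^3 <= 1/(k(k-1)) = 1/(k-1) - 1/k for k >= 2 (which holds since k^3 >= k^2 >= k(k-1) for k >= 2):
sum_{k=n+1}^m 1/k^3 <= sum_{k=n+1}^m (1/(k-1) - 1/k) = 1/n - 1/m <= 1/n.
By symmetry the same bound holds with n,m swapped, so |a_m - a_n| <= 1/min(m,n) = g(min(m,n)). Since g(n) -> 0, (a_n) is Cauchy.
Now solve g(N) < 1/4: 1/N < 1/4 <=> N > 1/(1/4) = 4.
The smallest integer strictly greater than 4 is N = 5.
Check: g(5) = 1/5 < 1/4; g(4) = 1/4 >= 1/4. So N = 5.

5


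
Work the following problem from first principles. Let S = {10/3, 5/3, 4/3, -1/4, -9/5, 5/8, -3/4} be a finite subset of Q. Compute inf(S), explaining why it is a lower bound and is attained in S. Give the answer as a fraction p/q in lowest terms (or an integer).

S is finite, so inf(S) = min(S).
Sorted increasing:
-9/5, -3/4, -1/4, 5/8, 4/3, 5/3, 10/3
The extremum is -9/5.
For every x in S, x >= -9/5. And -9/5 is in S, so it is attained.
Therefore inf(S) = -9/5.

-9/5


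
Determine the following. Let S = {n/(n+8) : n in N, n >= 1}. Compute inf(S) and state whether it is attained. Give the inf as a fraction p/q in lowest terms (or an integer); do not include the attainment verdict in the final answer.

Analysis:
- Values: 1/9, 1/5, 3/11, 1/3, ... strictly increasing.
- Minimum is 1/9 (n=1); inf = 1/9 (attained).
- n/(n+8) = 1 - 8/(n+8) -> 1 from below as n -> infinity, and never equals 1.
- So sup = 1 (not attained).
Conclusion: inf(S) = 1/9, attained in S.

1/9


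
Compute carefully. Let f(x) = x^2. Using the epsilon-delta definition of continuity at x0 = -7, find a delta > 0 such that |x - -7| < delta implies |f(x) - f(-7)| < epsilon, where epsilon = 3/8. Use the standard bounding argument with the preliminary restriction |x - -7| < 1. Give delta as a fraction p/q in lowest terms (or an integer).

Factor: |x^2 - (-7)^2| = |x - -7| * |x + -7|.
Impose |x - -7| < 1 first. Then |x + -7| = |(x - -7) + 2*(-7)| <= |x - -7| + 2*|-7| < 1 + 14 = 15.
So |x^2 - (-7)^2| < delta * 15.
We need delta * 15 <= 3/8, i.e. delta <= 3/8/15 = 1/40.
Since 1/40 < 1, this is tighter than 1; take delta = 1/40.
So delta = 1/40 works.

1/40


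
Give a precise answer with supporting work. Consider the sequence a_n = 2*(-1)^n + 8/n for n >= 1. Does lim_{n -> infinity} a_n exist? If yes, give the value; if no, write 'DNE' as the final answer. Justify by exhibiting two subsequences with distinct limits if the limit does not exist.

Examine the behaviour of a_n along subsequences.
a_{2k} = 2 + 8/(2k) -> 2. a_{2k+1} = -2 + 8/(2k+1) -> -2.
Since these two subsequential limits are 2 and -2, distinct, the full sequence cannot converge (a convergent sequence has all subsequences tending to the same limit). So lim a_n does not exist.

DNE


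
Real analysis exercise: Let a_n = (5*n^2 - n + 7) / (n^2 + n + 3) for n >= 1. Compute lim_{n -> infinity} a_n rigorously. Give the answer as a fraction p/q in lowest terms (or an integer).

Divide numerator and denominator by n^2, the highest power:
numerator / n^2 = 5 - 1/n + 7/n^2
denominator / n^2 = 1 + 1/n + 3/n^2
As n -> infinity, all terms of the form c/n^k (k >= 1) tend to 0.
So numerator / n^2 -> 5 and denominator / n^2 -> 1.
Therefore lim a_n = 5.

5


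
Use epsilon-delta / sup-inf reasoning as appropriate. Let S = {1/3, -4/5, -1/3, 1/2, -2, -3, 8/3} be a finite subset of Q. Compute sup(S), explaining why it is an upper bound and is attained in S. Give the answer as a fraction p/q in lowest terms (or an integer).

S is finite, so sup(S) = max(S).
Sorted decreasing:
8/3, 1/2, 1/3, -1/3, -4/5, -2, -3
The extremum is 8/3.
For every x in S, x <= 8/3. And 8/3 is in S, so it is attained.
Therefore sup(S) = 8/3.

8/3


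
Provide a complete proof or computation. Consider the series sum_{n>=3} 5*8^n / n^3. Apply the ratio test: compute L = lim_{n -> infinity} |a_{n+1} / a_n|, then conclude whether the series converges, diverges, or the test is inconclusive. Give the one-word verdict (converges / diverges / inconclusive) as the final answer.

Let a_n denote the general term. Form the ratio a_{n+1}/a_n and simplify:
a_{n+1}/a_n = 8*n^3/(n + 1)^3
Take the limit as n -> infinity: L = 8.
Since L = 8 > 1 (or L = infinity), the ratio test implies the series diverges.

diverges


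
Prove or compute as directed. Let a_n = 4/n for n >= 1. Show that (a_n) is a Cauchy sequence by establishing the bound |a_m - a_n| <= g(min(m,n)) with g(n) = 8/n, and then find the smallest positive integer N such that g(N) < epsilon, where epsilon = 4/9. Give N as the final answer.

For any m, n >= 1, by the triangle inequality:
|a_m - a_n| = |4/m - 4/n| <= 4*1/m + 4*1/n <= 8/min(m,n).
So g(n) = 8/n bounds the Cauchy difference. Since g(n) -> 0, (a_n) is Cauchy.
Now solve g(N) < 4/9: 8/N < 4/9 <=> N > 8 / (4/9) = 18.
The smallest integer strictly greater than 18 is N = 19.
Check: g(19) = 8/19 = 8/19 < 4/9; g(18) = 4/9 >= 4/9. So N = 19.

19


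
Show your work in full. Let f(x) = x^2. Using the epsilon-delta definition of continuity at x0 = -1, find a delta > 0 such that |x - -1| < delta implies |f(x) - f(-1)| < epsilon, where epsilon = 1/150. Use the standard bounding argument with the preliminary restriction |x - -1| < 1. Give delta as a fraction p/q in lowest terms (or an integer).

Factor: |x^2 - (-1)^2| = |x - -1| * |x + -1|.
Impose |x - -1| < 1 first. Then |x + -1| = |(x - -1) + 2*(-1)| <= |x - -1| + 2*|-1| < 1 + 2 = 3.
So |x^2 - (-1)^2| < delta * 3.
We need delta * 3 <= 1/150, i.e. delta <= 1/150/3 = 1/450.
Since 1/450 < 1, this is tighter than 1; take delta = 1/450.
So delta = 1/450 works.

1/450


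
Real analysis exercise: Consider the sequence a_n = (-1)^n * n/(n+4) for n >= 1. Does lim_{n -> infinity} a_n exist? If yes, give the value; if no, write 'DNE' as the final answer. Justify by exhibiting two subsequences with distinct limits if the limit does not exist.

Examine the behaviour of a_n along subsequences.
a_{2k} = 2k/(2k+4) -> 1. a_{2k+1} = -(2k+1)/(2k+5) -> -1.
Since these two subsequential limits are 1 and -1, distinct, the full sequence cannot converge (a convergent sequence has all subsequences tending to the same limit). So lim a_n does not exist.

DNE


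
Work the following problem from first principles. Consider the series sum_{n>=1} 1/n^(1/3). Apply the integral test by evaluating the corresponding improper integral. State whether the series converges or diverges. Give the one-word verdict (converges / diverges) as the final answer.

Let f(x) = x^(-1/3). Then f is positive, continuous, and decreasing on [1, infinity), so the integral test applies.
Compute the improper integral int_{1}^infinity f(x) dx:
  antiderivative F(x) = 3*x^(2/3)/2.
  As x -> infinity, F(x) -> infinity (since p = 1/3 < 1).
  So the integral diverges. By the integral test, the series diverges.

diverges


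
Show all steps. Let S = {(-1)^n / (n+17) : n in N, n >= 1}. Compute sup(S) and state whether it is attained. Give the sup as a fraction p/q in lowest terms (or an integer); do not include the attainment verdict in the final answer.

Analysis:
- Values: -1/18, 1/19, -1/20, 1/21, -1/22, ...
- Positive terms (even n): 1/(2+17), 1/(4+17), ... decreasing -> max = 1/19 (n=2).
- Negative terms (odd n): -1/(1+17), -1/(3+17), ... increasing -> min = -1/18 (n=1).
- So sup = 1/19 (attained at n=2); inf = -1/18 (attained at n=1).
Conclusion: sup(S) = 1/19, attained in S.

1/19


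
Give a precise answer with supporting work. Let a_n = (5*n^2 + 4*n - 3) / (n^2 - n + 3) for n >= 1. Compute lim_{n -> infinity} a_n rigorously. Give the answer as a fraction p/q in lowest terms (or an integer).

Divide numerator and denominator by n^2, the highest power:
numerator / n^2 = 5 + 4/n - 3/n^2
denominator / n^2 = 1 - 1/n + 3/n^2
As n -> infinity, all terms of the form c/n^k (k >= 1) tend to 0.
So numerator / n^2 -> 5 and denominator / n^2 -> 1.
Therefore lim a_n = 5.

5


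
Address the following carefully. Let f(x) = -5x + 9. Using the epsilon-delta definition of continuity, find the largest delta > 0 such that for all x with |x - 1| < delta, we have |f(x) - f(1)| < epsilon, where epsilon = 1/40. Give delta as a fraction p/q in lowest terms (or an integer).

We compute f(1) = -5*(1) + 9 = 4.
|f(x) - f(1)| = |-5x + 9 - (4)| = |-5(x - 1)| = 5|x - 1|.
We need 5|x - 1| < 1/40, i.e. |x - 1| < 1/40 / 5 = 1/200.
So any delta <= 1/200 works. Conversely, if delta > 1/200, then x = 1 + 1/200 satisfies |x - 1| = 1/200 < delta but |f(x) - f(1)| = 5 * 1/200 = 1/40, which is not < 1/40; so no larger delta works.
Hence the largest such delta is 1/200.

1/200


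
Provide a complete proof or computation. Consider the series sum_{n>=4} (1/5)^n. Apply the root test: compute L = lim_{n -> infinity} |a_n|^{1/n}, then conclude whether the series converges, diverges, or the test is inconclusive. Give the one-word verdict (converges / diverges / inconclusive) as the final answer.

Let a_n denote the general term. Form |a_n|^(1/n) and simplify:
|a_n|^(1/n) = 1/5
Take the limit as n -> infinity: L = 1/5.
Since L = 1/5 < 1, the root test implies convergence.

converges


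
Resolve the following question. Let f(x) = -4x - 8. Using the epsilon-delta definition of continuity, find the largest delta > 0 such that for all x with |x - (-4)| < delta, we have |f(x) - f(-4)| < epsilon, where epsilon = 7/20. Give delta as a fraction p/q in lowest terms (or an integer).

We compute f(-4) = -4*(-4) - 8 = 8.
|f(x) - f(-4)| = |-4x - 8 - (8)| = |-4(x - (-4))| = 4|x - (-4)|.
We need 4|x - (-4)| < 7/20, i.e. |x - (-4)| < 7/20 / 4 = 7/80.
So any delta <= 7/80 works. Conversely, if delta > 7/80, then x = -4 + 7/80 satisfies |x - (-4)| = 7/80 < delta but |f(x) - f(-4)| = 4 * 7/80 = 7/20, which is not < 7/20; so no larger delta works.
Hence the largest such delta is 7/80.

7/80


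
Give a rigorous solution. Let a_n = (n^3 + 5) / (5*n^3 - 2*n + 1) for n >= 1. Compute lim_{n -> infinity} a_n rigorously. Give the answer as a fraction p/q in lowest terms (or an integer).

Divide numerator and denominator by n^3, the highest power:
numerator / n^3 = 1 + 5/n^3
denominator / n^3 = 5 - 2/n^2 + n^(-3)
As n -> infinity, all terms of the form c/n^k (k >= 1) tend to 0.
So numerator / n^3 -> 1 and denominator / n^3 -> 5.
Therefore lim a_n = 1/5.

1/5


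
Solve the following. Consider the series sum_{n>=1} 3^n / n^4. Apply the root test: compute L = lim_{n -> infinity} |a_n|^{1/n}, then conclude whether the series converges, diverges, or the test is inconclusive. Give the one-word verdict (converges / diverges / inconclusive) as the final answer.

Let a_n denote the general term. Form |a_n|^(1/n) and simplify:
|a_n|^(1/n) = 3/n^(4/n)
Take the limit as n -> infinity: L = 3.
Since L = 3 > 1, the root test implies divergence.

diverges


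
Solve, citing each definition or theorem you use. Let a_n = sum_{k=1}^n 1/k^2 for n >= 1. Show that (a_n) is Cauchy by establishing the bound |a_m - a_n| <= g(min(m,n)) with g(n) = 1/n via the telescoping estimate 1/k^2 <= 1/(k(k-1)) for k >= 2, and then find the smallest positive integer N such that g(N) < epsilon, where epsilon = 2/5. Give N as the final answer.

For m > n >= 1: |a_m - a_n| = sum_{k=n+1}^m 1/k^2.
Use 1/k^2 <= 1/(k(k-1)) = 1/(k-1) - 1/k for k >= 2:
sum_{k=n+1}^m 1/k^2 <= sum_{k=n+1}^m (1/(k-1) - 1/k) = 1/n - 1/m <= 1/n.
By symmetry the same bound holds with n,m swapped, so |a_m - a_n| <= 1/min(m,n) = g(min(m,n)). Since g(n) -> 0, (a_n) is Cauchy.
Now solve g(N) < 2/5: 1/N < 2/5 <=> N > 1/(2/5) = 5/2.
The smallest integer strictly greater than 5/2 is N = 3.
Check: g(3) = 1/3 < 2/5; g(2) = 1/2 >= 2/5. So N = 3.

3


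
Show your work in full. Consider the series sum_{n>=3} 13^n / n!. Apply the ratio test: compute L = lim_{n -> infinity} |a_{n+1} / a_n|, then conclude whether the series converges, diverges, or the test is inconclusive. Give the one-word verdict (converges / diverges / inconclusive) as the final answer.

Let a_n denote the general term. Form the ratio a_{n+1}/a_n and simplify:
a_{n+1}/a_n = 13/(n + 1)
Take the limit as n -> infinity: L = 0.
Since L = 0 < 1, the ratio test implies the series converges.

converges


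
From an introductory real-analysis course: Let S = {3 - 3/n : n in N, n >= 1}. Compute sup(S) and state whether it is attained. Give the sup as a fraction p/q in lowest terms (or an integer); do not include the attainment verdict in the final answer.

Analysis:
- Values: 0, 3/2, 2, 9/4, ... strictly increasing.
- Minimum is 0 (n=1); inf = 0 (attained).
- 3 - 3/n -> 3 from below; sup = 3, not attained.
Conclusion: sup(S) = 3, not attained in S.

3


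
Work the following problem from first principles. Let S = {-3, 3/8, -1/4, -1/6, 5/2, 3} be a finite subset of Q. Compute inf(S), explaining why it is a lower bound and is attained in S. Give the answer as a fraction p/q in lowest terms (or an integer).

S is finite, so inf(S) = min(S).
Sorted increasing:
-3, -1/4, -1/6, 3/8, 5/2, 3
The extremum is -3.
For every x in S, x >= -3. And -3 is in S, so it is attained.
Therefore inf(S) = -3.

-3


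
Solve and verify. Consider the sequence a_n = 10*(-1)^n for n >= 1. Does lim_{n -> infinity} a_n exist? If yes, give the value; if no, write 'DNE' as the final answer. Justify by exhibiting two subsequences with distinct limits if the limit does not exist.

Examine the behaviour of a_n along subsequences.
Even-n subsequence a_{2k} = 10 -> 10. Odd-n subsequence a_{2k+1} = -10 -> -10.
Since these two subsequential limits are 10 and -10, distinct, the full sequence cannot converge (a convergent sequence has all subsequences tending to the same limit). So lim a_n does not exist.

DNE


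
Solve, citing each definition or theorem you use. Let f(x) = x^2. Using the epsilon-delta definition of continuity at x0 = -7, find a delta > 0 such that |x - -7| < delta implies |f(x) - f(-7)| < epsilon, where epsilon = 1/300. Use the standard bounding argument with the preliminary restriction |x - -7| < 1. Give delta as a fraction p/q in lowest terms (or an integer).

Factor: |x^2 - (-7)^2| = |x - -7| * |x + -7|.
Impose |x - -7| < 1 first. Then |x + -7| = |(x - -7) + 2*(-7)| <= |x - -7| + 2*|-7| < 1 + 14 = 15.
So |x^2 - (-7)^2| < delta * 15.
We need delta * 15 <= 1/300, i.e. delta <= 1/300/15 = 1/4500.
Since 1/4500 < 1, this is tighter than 1; take delta = 1/4500.
So delta = 1/4500 works.

1/4500


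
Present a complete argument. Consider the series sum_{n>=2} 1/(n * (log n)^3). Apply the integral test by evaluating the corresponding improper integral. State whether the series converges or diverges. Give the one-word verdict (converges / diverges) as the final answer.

Let f(x) = 1/(x*log(x)^3). Then f is positive, continuous, and decreasing on [2, infinity), so the integral test applies.
Compute the improper integral int_{2}^infinity f(x) dx:
  antiderivative F(x) = -1/(2*log(x)^2).
  F(x) -> 0 as x -> infinity.  int = 0 - F(2) = 1/(2*log(2)^2) < infinity. By the integral test, the series converges.

converges


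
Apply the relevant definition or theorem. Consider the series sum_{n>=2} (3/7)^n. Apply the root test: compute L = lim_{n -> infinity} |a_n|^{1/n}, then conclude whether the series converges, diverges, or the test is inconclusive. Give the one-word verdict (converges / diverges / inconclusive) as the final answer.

Let a_n denote the general term. Form |a_n|^(1/n) and simplify:
|a_n|^(1/n) = 3/7
Take the limit as n -> infinity: L = 3/7.
Since L = 3/7 < 1, the root test implies convergence.

converges


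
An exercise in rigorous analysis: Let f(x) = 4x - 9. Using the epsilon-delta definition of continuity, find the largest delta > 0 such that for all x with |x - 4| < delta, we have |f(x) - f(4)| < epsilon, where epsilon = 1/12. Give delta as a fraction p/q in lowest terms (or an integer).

We compute f(4) = 4*(4) - 9 = 7.
|f(x) - f(4)| = |4x - 9 - (7)| = |4(x - 4)| = 4|x - 4|.
We need 4|x - 4| < 1/12, i.e. |x - 4| < 1/12 / 4 = 1/48.
So any delta <= 1/48 works. Conversely, if delta > 1/48, then x = 4 + 1/48 satisfies |x - 4| = 1/48 < delta but |f(x) - f(4)| = 4 * 1/48 = 1/12, which is not < 1/12; so no larger delta works.
Hence the largest such delta is 1/48.

1/48


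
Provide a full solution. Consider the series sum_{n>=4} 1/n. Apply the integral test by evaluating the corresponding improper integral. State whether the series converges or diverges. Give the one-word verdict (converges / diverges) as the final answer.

Let f(x) = 1/x. Then f is positive, continuous, and decreasing on [4, infinity), so the integral test applies.
Compute the improper integral int_{4}^infinity f(x) dx:
  antiderivative F(x) = log(x).
  As x -> infinity, log(x) -> infinity.
  So int = infinity - log(4) = infinity. By the integral test, the series diverges.

diverges


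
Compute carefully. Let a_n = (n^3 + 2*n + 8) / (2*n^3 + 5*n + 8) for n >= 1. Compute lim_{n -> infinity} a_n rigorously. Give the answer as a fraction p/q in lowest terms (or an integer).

Divide numerator and denominator by n^3, the highest power:
numerator / n^3 = 1 + 2/n^2 + 8/n^3
denominator / n^3 = 2 + 5/n^2 + 8/n^3
As n -> infinity, all terms of the form c/n^k (k >= 1) tend to 0.
So numerator / n^3 -> 1 and denominator / n^3 -> 2.
Therefore lim a_n = 1/2.

1/2


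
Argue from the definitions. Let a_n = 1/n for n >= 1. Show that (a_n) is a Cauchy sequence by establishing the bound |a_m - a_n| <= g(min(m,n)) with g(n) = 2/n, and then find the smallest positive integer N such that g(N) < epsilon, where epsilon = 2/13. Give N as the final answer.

For any m, n >= 1, by the triangle inequality:
|a_m - a_n| = |1/m - 1/n| <= 1/m + 1/n <= 2/min(m,n).
So g(n) = 2/n bounds the Cauchy difference. Since g(n) -> 0, (a_n) is Cauchy.
Now solve g(N) < 2/13: 2/N < 2/13 <=> N > 2 / (2/13) = 13.
The smallest integer strictly greater than 13 is N = 14.
Check: g(14) = 2/14 = 1/7 < 2/13; g(13) = 2/13 >= 2/13. So N = 14.

14


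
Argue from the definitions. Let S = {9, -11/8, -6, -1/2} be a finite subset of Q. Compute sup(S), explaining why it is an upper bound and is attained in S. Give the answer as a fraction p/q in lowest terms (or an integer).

S is finite, so sup(S) = max(S).
Sorted decreasing:
9, -1/2, -11/8, -6
The extremum is 9.
For every x in S, x <= 9. And 9 is in S, so it is attained.
Therefore sup(S) = 9.

9


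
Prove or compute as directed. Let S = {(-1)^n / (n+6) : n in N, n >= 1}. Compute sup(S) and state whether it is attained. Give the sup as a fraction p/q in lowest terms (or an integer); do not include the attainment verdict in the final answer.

Analysis:
- Values: -1/7, 1/8, -1/9, 1/10, -1/11, ...
- Positive terms (even n): 1/(2+6), 1/(4+6), ... decreasing -> max = 1/8 (n=2).
- Negative terms (odd n): -1/(1+6), -1/(3+6), ... increasing -> min = -1/7 (n=1).
- So sup = 1/8 (attained at n=2); inf = -1/7 (attained at n=1).
Conclusion: sup(S) = 1/8, attained in S.

1/8


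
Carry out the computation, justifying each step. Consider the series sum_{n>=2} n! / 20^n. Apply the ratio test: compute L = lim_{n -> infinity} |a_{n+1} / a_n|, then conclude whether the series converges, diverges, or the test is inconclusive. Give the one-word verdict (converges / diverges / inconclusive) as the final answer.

Let a_n denote the general term. Form the ratio a_{n+1}/a_n and simplify:
a_{n+1}/a_n = n/20 + 1/20
Take the limit as n -> infinity: L = infinity.
Since L = infinity > 1 (or L = infinity), the ratio test implies the series diverges.

diverges


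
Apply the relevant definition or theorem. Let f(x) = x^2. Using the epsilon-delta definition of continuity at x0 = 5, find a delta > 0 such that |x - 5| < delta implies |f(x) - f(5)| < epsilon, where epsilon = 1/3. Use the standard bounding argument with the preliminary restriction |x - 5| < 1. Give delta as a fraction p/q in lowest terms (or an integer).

Factor: |x^2 - (5)^2| = |x - 5| * |x + 5|.
Impose |x - 5| < 1 first. Then |x + 5| = |(x - 5) + 2*(5)| <= |x - 5| + 2*|5| < 1 + 10 = 11.
So |x^2 - (5)^2| < delta * 11.
We need delta * 11 <= 1/3, i.e. delta <= 1/3/11 = 1/33.
Since 1/33 < 1, this is tighter than 1; take delta = 1/33.
So delta = 1/33 works.

1/33


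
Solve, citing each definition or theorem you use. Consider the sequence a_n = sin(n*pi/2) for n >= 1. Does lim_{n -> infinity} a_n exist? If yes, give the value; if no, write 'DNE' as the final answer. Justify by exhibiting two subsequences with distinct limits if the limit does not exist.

Examine the behaviour of a_n along subsequences.
a_{4k+1} = sin(pi/2 + 2k*pi) = 1 -> 1. a_{4k+3} = sin(3pi/2 + 2k*pi) = -1 -> -1.
Since these two subsequential limits are 1 and -1, distinct, the full sequence cannot converge (a convergent sequence has all subsequences tending to the same limit). So lim a_n does not exist.

DNE


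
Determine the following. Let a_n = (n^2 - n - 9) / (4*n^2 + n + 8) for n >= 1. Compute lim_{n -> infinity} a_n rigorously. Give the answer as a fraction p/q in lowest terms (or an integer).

Divide numerator and denominator by n^2, the highest power:
numerator / n^2 = 1 - 1/n - 9/n^2
denominator / n^2 = 4 + 1/n + 8/n^2
As n -> infinity, all terms of the form c/n^k (k >= 1) tend to 0.
So numerator / n^2 -> 1 and denominator / n^2 -> 4.
Therefore lim a_n = 1/4.

1/4


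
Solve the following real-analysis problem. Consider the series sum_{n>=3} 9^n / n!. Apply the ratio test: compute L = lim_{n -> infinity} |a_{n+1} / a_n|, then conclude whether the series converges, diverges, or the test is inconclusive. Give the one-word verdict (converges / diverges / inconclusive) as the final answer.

Let a_n denote the general term. Form the ratio a_{n+1}/a_n and simplify:
a_{n+1}/a_n = 9/(n + 1)
Take the limit as n -> infinity: L = 0.
Since L = 0 < 1, the ratio test implies the series converges.

converges


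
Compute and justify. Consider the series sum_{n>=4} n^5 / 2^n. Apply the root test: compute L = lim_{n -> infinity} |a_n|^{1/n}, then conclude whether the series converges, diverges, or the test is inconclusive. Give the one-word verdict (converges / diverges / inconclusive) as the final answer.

Let a_n denote the general term. Form |a_n|^(1/n) and simplify:
|a_n|^(1/n) = n^(5/n)/2
Take the limit as n -> infinity: L = 1/2.
Since L = 1/2 < 1, the root test implies convergence.

converges


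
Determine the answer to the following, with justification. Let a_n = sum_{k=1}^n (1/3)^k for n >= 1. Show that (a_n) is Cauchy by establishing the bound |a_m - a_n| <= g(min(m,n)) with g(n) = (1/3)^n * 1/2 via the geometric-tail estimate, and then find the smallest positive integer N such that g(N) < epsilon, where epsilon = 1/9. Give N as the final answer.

For m > n >= 1: |a_m - a_n| = sum_{k=n+1}^m (1/3)^k < sum_{k=n+1}^infinity (1/3)^k = (1/3)^(n+1) / (1 - 1/3) = (1/3)^n * (1/3) * (3/2) = (1/3)^n * 1/2.
So g(n) = (1/3)^n / 2. Since g(n) -> 0, (a_n) is Cauchy.
Now solve g(N) < 1/9: (1/3)^N / 2 < 1/9 <=> 3^N > 1 / (2 * 1/9) = 9/2.
Check powers of 3: 3^1 = 3 <= 9/2, 3^2 = 9 > 9/2.
So the smallest such N is 2. Check: g(2) = 1/(2 * 9) = 1/18 < 1/9.

2


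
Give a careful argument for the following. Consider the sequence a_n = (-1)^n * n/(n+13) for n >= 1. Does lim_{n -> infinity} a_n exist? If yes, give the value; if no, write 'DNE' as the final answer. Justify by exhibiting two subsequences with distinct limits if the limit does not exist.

Examine the behaviour of a_n along subsequences.
a_{2k} = 2k/(2k+13) -> 1. a_{2k+1} = -(2k+1)/(2k+14) -> -1.
Since these two subsequential limits are 1 and -1, distinct, the full sequence cannot converge (a convergent sequence has all subsequences tending to the same limit). So lim a_n does not exist.

DNE


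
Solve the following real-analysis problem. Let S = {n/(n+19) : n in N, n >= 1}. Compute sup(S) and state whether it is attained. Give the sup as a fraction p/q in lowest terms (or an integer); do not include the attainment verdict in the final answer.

Analysis:
- Values: 1/20, 2/21, 3/22, 4/23, ... strictly increasing.
- Minimum is 1/20 (n=1); inf = 1/20 (attained).
- n/(n+19) = 1 - 19/(n+19) -> 1 from below as n -> infinity, and never equals 1.
- So sup = 1 (not attained).
Conclusion: sup(S) = 1, not attained in S.

1


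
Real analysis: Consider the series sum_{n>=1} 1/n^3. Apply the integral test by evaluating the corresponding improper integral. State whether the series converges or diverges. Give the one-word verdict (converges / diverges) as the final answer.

Let f(x) = x^(-3). Then f is positive, continuous, and decreasing on [1, infinity), so the integral test applies.
Compute the improper integral int_{1}^infinity f(x) dx:
  antiderivative F(x) = -1/(2*x^2).
  As x -> infinity, F(x) -> 0 (since p = 3 > 1).
  So int = F(infinity) - F(1) = 0 - (-1/2) = 1/2.
  Finite, so by the integral test, the series converges.

converges


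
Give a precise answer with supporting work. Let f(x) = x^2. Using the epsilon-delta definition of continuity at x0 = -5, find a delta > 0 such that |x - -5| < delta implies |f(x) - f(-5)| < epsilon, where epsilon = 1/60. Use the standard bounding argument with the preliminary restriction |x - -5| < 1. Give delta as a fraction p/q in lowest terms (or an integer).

Factor: |x^2 - (-5)^2| = |x - -5| * |x + -5|.
Impose |x - -5| < 1 first. Then |x + -5| = |(x - -5) + 2*(-5)| <= |x - -5| + 2*|-5| < 1 + 10 = 11.
So |x^2 - (-5)^2| < delta * 11.
We need delta * 11 <= 1/60, i.e. delta <= 1/60/11 = 1/660.
Since 1/660 < 1, this is tighter than 1; take delta = 1/660.
So delta = 1/660 works.

1/660


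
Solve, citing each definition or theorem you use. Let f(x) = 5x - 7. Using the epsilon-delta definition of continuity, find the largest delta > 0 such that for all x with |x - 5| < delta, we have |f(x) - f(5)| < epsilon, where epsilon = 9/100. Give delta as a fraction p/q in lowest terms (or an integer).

We compute f(5) = 5*(5) - 7 = 18.
|f(x) - f(5)| = |5x - 7 - (18)| = |5(x - 5)| = 5|x - 5|.
We need 5|x - 5| < 9/100, i.e. |x - 5| < 9/100 / 5 = 9/500.
So any delta <= 9/500 works. Conversely, if delta > 9/500, then x = 5 + 9/500 satisfies |x - 5| = 9/500 < delta but |f(x) - f(5)| = 5 * 9/500 = 9/100, which is not < 9/100; so no larger delta works.
Hence the largest such delta is 9/500.

9/500


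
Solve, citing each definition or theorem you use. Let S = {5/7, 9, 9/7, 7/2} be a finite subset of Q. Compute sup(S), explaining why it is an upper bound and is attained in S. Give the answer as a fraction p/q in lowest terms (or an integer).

S is finite, so sup(S) = max(S).
Sorted decreasing:
9, 7/2, 9/7, 5/7
The extremum is 9.
For every x in S, x <= 9. And 9 is in S, so it is attained.
Therefore sup(S) = 9.

9


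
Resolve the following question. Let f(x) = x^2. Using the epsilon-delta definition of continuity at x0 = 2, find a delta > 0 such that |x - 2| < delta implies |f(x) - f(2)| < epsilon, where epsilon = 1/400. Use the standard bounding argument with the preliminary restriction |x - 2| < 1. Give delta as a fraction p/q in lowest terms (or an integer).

Factor: |x^2 - (2)^2| = |x - 2| * |x + 2|.
Impose |x - 2| < 1 first. Then |x + 2| = |(x - 2) + 2*(2)| <= |x - 2| + 2*|2| < 1 + 4 = 5.
So |x^2 - (2)^2| < delta * 5.
We need delta * 5 <= 1/400, i.e. delta <= 1/400/5 = 1/2000.
Since 1/2000 < 1, this is tighter than 1; take delta = 1/2000.
So delta = 1/2000 works.

1/2000


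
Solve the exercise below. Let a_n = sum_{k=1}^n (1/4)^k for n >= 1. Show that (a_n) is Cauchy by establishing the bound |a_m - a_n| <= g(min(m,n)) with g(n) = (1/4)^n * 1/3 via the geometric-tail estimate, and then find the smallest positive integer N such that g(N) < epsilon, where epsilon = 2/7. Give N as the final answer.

For m > n >= 1: |a_m - a_n| = sum_{k=n+1}^m (1/4)^k < sum_{k=n+1}^infinity (1/4)^k = (1/4)^(n+1) / (1 - 1/4) = (1/4)^n * (1/4) * (4/3) = (1/4)^n * 1/3.
So g(n) = (1/4)^n / 3. Since g(n) -> 0, (a_n) is Cauchy.
Now solve g(N) < 2/7: (1/4)^N / 3 < 2/7 <=> 4^N > 1 / (3 * 2/7) = 7/6.
Check powers of 4: 4^0 = 1 <= 7/6, 4^1 = 4 > 7/6.
So the smallest such N is 1. Check: g(1) = 1/(3 * 4) = 1/12 < 2/7.

1


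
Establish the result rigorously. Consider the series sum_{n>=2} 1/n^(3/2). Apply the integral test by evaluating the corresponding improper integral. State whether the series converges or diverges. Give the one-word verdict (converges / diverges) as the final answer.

Let f(x) = x^(-3/2). Then f is positive, continuous, and decreasing on [2, infinity), so the integral test applies.
Compute the improper integral int_{2}^infinity f(x) dx:
  antiderivative F(x) = -2/sqrt(x).
  As x -> infinity, F(x) -> 0 (since p = 3/2 > 1).
  So int = F(infinity) - F(2) = 0 - (-sqrt(2)) = sqrt(2).
  Finite, so by the integral test, the series converges.

converges


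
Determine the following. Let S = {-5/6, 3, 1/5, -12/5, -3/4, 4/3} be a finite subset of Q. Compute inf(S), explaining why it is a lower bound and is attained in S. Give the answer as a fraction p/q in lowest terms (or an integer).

S is finite, so inf(S) = min(S).
Sorted increasing:
-12/5, -5/6, -3/4, 1/5, 4/3, 3
The extremum is -12/5.
For every x in S, x >= -12/5. And -12/5 is in S, so it is attained.
Therefore inf(S) = -12/5.

-12/5


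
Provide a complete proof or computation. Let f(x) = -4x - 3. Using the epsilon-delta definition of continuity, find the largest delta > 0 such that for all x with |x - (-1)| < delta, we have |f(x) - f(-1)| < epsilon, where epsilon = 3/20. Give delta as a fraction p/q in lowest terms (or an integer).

We compute f(-1) = -4*(-1) - 3 = 1.
|f(x) - f(-1)| = |-4x - 3 - (1)| = |-4(x - (-1))| = 4|x - (-1)|.
We need 4|x - (-1)| < 3/20, i.e. |x - (-1)| < 3/20 / 4 = 3/80.
So any delta <= 3/80 works. Conversely, if delta > 3/80, then x = -1 + 3/80 satisfies |x - (-1)| = 3/80 < delta but |f(x) - f(-1)| = 4 * 3/80 = 3/20, which is not < 3/20; so no larger delta works.
Hence the largest such delta is 3/80.

3/80


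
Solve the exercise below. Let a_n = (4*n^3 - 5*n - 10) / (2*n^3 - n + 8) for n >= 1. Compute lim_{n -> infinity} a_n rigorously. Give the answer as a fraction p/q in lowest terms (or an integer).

Divide numerator and denominator by n^3, the highest power:
numerator / n^3 = 4 - 5/n^2 - 10/n^3
denominator / n^3 = 2 - 1/n^2 + 8/n^3
As n -> infinity, all terms of the form c/n^k (k >= 1) tend to 0.
So numerator / n^3 -> 4 and denominator / n^3 -> 2.
Therefore lim a_n = 2.

2


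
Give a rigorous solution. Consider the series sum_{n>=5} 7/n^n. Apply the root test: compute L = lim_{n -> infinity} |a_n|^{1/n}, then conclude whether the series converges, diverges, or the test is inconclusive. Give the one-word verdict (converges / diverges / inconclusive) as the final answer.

Let a_n denote the general term. Form |a_n|^(1/n) and simplify:
|a_n|^(1/n) = 7^(1/n)/n
Take the limit as n -> infinity: L = 0.
Since L = 0 < 1, the root test implies convergence.

converges


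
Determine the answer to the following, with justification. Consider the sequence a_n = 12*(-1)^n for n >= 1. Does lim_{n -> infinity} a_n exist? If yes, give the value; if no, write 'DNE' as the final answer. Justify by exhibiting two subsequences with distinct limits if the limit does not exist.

Examine the behaviour of a_n along subsequences.
Even-n subsequence a_{2k} = 12 -> 12. Odd-n subsequence a_{2k+1} = -12 -> -12.
Since these two subsequential limits are 12 and -12, distinct, the full sequence cannot converge (a convergent sequence has all subsequences tending to the same limit). So lim a_n does not exist.

DNE


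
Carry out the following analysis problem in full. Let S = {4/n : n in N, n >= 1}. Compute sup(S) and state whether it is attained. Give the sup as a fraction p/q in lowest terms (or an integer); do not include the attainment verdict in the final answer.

Analysis:
- Values: 4, 2, 4/3, 1, ... strictly decreasing.
- The maximum is 4 (n=1); sup = 4 (attained).
- The set is bounded below by 0; 4/n -> 0 so 0 is the greatest lower bound.
- 0 is not in the set, so inf = 0 is not attained.
Conclusion: sup(S) = 4, attained in S.

4


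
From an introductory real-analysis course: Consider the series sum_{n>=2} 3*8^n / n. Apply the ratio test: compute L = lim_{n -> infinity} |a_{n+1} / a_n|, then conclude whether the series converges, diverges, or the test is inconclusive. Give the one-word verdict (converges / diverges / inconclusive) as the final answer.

Let a_n denote the general term. Form the ratio a_{n+1}/a_n and simplify:
a_{n+1}/a_n = 8*n/(n + 1)
Take the limit as n -> infinity: L = 8.
Since L = 8 > 1 (or L = infinity), the ratio test implies the series diverges.

diverges


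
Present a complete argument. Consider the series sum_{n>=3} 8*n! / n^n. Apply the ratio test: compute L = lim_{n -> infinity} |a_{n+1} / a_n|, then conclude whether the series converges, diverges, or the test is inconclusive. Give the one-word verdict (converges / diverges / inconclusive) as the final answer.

Let a_n denote the general term. Form the ratio a_{n+1}/a_n and simplify:
a_{n+1}/a_n = (n/(n + 1))^n
Take the limit as n -> infinity: L = exp(-1).
Since L = exp(-1) < 1, the ratio test implies the series converges.

converges


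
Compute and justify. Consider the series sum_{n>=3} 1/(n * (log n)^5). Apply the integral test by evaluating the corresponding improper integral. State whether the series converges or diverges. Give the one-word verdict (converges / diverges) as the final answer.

Let f(x) = 1/(x*log(x)^5). Then f is positive, continuous, and decreasing on [3, infinity), so the integral test applies.
Compute the improper integral int_{3}^infinity f(x) dx:
  antiderivative F(x) = -1/(4*log(x)^4).
  F(x) -> 0 as x -> infinity.  int = 0 - F(3) = 1/(4*log(3)^4) < infinity. By the integral test, the series converges.

converges


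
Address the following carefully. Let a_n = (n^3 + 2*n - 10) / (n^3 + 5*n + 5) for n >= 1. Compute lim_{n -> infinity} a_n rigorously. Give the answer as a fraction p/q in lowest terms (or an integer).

Divide numerator and denominator by n^3, the highest power:
numerator / n^3 = 1 + 2/n^2 - 10/n^3
denominator / n^3 = 1 + 5/n^2 + 5/n^3
As n -> infinity, all terms of the form c/n^k (k >= 1) tend to 0.
So numerator / n^3 -> 1 and denominator / n^3 -> 1.
Therefore lim a_n = 1.

1


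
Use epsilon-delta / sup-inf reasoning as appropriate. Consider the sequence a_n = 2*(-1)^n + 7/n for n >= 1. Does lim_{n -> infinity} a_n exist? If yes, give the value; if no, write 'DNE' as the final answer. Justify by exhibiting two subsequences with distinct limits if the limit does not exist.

Examine the behaviour of a_n along subsequences.
a_{2k} = 2 + 7/(2k) -> 2. a_{2k+1} = -2 + 7/(2k+1) -> -2.
Since these two subsequential limits are 2 and -2, distinct, the full sequence cannot converge (a convergent sequence has all subsequences tending to the same limit). So lim a_n does not exist.

DNE


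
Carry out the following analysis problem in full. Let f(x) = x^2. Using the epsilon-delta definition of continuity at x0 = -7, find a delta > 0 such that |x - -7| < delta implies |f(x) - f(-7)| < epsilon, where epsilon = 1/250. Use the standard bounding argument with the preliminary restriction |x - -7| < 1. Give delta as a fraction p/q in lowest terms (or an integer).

Factor: |x^2 - (-7)^2| = |x - -7| * |x + -7|.
Impose |x - -7| < 1 first. Then |x + -7| = |(x - -7) + 2*(-7)| <= |x - -7| + 2*|-7| < 1 + 14 = 15.
So |x^2 - (-7)^2| < delta * 15.
We need delta * 15 <= 1/250, i.e. delta <= 1/250/15 = 1/3750.
Since 1/3750 < 1, this is tighter than 1; take delta = 1/3750.
So delta = 1/3750 works.

1/3750
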